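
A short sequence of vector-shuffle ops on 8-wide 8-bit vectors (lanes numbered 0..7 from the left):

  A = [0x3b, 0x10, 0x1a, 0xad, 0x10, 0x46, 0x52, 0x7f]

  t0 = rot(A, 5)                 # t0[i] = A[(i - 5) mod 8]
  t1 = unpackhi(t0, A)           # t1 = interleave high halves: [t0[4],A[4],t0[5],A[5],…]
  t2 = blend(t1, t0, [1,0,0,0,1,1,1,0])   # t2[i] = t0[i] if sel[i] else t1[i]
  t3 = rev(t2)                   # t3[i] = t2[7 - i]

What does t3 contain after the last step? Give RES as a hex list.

t0 = [0xad, 0x10, 0x46, 0x52, 0x7f, 0x3b, 0x10, 0x1a]
t1 = [0x7f, 0x10, 0x3b, 0x46, 0x10, 0x52, 0x1a, 0x7f]
t2 = [0xad, 0x10, 0x3b, 0x46, 0x7f, 0x3b, 0x10, 0x7f]
t3 = [0x7f, 0x10, 0x3b, 0x7f, 0x46, 0x3b, 0x10, 0xad]

RES = [0x7f, 0x10, 0x3b, 0x7f, 0x46, 0x3b, 0x10, 0xad]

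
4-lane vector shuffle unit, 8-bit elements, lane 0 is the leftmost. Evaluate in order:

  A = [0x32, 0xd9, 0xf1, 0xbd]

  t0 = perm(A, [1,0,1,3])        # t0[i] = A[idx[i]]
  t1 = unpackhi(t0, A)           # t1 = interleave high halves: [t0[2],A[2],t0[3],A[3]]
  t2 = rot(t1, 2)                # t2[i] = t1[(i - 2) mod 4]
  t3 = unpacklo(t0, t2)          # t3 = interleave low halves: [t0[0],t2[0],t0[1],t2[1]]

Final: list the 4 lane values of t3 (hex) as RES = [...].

t0 = [0xd9, 0x32, 0xd9, 0xbd]
t1 = [0xd9, 0xf1, 0xbd, 0xbd]
t2 = [0xbd, 0xbd, 0xd9, 0xf1]
t3 = [0xd9, 0xbd, 0x32, 0xbd]

RES = [0xd9, 0xbd, 0x32, 0xbd]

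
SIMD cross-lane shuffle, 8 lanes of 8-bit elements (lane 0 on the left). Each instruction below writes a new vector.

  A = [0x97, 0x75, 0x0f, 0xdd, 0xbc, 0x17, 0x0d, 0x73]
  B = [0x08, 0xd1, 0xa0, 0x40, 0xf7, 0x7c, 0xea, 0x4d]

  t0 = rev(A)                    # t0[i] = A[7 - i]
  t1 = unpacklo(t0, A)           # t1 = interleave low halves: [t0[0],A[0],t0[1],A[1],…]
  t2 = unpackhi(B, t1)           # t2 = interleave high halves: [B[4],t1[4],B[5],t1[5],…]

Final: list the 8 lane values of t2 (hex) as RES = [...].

  t0: 73 0d 17 bc dd 0f 75 97
  t1: 73 97 0d 75 17 0f bc dd
  t2: f7 17 7c 0f ea bc 4d dd

RES = [0xf7, 0x17, 0x7c, 0x0f, 0xea, 0xbc, 0x4d, 0xdd]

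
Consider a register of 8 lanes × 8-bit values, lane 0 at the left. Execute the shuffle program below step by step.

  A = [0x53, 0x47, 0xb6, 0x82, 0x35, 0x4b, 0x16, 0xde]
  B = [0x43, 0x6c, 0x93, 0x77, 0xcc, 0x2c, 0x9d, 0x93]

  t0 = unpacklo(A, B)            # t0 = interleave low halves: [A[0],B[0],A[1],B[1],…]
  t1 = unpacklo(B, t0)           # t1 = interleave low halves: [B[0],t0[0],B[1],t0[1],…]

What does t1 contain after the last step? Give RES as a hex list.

RES = [ 0x43  0x53  0x6c  0x43  0x93  0x47  0x77  0x6c ]

  t0: 53 43 47 6c b6 93 82 77
  t1: 43 53 6c 43 93 47 77 6c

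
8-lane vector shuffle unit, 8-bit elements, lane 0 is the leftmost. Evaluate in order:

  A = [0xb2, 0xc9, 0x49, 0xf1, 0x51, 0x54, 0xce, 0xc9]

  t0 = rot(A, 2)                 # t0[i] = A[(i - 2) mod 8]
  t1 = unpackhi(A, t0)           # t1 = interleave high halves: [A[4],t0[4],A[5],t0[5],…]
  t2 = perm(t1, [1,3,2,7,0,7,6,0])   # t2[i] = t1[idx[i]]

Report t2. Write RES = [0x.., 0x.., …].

RES = [ 0x49  0xf1  0x54  0x54  0x51  0x54  0xc9  0x51 ]

→ t0 |ce|c9|b2|c9|49|f1|51|54|
→ t1 |51|49|54|f1|ce|51|c9|54|
→ t2 |49|f1|54|54|51|54|c9|51|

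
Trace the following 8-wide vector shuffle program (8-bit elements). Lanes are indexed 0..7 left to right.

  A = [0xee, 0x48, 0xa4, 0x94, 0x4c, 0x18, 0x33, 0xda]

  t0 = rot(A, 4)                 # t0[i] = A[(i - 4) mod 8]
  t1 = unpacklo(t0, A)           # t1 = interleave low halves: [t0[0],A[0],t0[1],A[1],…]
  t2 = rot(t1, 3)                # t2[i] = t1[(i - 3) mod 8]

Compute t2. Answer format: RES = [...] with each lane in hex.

→ t0 |4c|18|33|da|ee|48|a4|94|
→ t1 |4c|ee|18|48|33|a4|da|94|
→ t2 |a4|da|94|4c|ee|18|48|33|

RES = [ 0xa4  0xda  0x94  0x4c  0xee  0x18  0x48  0x33 ]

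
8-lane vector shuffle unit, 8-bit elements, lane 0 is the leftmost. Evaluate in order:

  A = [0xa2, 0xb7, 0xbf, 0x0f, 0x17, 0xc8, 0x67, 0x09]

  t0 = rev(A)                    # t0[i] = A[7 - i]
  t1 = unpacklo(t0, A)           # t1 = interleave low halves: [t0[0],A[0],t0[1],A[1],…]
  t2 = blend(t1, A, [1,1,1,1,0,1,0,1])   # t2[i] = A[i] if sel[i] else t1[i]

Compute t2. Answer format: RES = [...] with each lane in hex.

t0 = [0x09, 0x67, 0xc8, 0x17, 0x0f, 0xbf, 0xb7, 0xa2]
t1 = [0x09, 0xa2, 0x67, 0xb7, 0xc8, 0xbf, 0x17, 0x0f]
t2 = [0xa2, 0xb7, 0xbf, 0x0f, 0xc8, 0xc8, 0x17, 0x09]

RES = [0xa2, 0xb7, 0xbf, 0x0f, 0xc8, 0xc8, 0x17, 0x09]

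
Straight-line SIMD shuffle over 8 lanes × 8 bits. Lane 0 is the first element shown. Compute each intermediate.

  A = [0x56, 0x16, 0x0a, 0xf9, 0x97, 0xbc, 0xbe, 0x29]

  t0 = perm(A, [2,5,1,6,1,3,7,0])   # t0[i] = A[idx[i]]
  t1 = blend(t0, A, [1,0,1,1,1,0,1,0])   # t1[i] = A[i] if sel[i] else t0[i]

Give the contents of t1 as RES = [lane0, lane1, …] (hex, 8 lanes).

t0 = [0x0a, 0xbc, 0x16, 0xbe, 0x16, 0xf9, 0x29, 0x56]
t1 = [0x56, 0xbc, 0x0a, 0xf9, 0x97, 0xf9, 0xbe, 0x56]

RES = [0x56, 0xbc, 0x0a, 0xf9, 0x97, 0xf9, 0xbe, 0x56]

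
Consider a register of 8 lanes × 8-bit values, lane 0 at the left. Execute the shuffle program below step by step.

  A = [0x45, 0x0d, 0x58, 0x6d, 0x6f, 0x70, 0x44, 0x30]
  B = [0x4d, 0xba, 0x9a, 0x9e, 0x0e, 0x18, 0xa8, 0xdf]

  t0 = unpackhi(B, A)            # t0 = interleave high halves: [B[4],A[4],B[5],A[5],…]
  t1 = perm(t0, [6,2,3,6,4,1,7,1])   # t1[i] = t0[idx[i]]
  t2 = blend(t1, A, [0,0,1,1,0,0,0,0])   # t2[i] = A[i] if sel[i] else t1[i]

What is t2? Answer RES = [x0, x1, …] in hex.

  t0: 0e 6f 18 70 a8 44 df 30
  t1: df 18 70 df a8 6f 30 6f
  t2: df 18 58 6d a8 6f 30 6f

RES = [ 0xdf  0x18  0x58  0x6d  0xa8  0x6f  0x30  0x6f ]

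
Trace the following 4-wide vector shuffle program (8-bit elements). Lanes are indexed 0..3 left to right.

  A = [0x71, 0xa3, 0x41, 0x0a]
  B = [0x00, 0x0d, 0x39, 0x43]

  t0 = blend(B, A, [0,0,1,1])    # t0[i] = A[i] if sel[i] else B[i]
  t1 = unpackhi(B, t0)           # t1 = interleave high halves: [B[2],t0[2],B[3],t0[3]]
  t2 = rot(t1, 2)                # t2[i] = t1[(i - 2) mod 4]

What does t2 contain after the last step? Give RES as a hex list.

RES = [0x43, 0x0a, 0x39, 0x41]

→ t0 |00|0d|41|0a|
→ t1 |39|41|43|0a|
→ t2 |43|0a|39|41|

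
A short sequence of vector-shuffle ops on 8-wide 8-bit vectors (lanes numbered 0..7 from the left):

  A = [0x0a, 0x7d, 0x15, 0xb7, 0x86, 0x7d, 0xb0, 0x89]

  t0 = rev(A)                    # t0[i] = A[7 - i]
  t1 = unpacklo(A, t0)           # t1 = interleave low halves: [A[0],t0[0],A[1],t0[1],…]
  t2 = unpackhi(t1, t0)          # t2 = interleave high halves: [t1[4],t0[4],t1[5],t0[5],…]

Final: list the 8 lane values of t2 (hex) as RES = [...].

RES = [0x15, 0xb7, 0x7d, 0x15, 0xb7, 0x7d, 0x86, 0x0a]

→ t0 |89|b0|7d|86|b7|15|7d|0a|
→ t1 |0a|89|7d|b0|15|7d|b7|86|
→ t2 |15|b7|7d|15|b7|7d|86|0a|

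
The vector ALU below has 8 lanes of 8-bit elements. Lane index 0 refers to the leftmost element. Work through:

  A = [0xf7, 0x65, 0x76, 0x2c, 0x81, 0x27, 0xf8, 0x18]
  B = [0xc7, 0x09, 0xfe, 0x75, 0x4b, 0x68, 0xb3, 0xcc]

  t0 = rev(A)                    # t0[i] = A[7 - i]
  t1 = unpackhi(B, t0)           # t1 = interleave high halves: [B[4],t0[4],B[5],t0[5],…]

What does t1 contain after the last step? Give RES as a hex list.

→ t0 |18|f8|27|81|2c|76|65|f7|
→ t1 |4b|2c|68|76|b3|65|cc|f7|

RES = [0x4b, 0x2c, 0x68, 0x76, 0xb3, 0x65, 0xcc, 0xf7]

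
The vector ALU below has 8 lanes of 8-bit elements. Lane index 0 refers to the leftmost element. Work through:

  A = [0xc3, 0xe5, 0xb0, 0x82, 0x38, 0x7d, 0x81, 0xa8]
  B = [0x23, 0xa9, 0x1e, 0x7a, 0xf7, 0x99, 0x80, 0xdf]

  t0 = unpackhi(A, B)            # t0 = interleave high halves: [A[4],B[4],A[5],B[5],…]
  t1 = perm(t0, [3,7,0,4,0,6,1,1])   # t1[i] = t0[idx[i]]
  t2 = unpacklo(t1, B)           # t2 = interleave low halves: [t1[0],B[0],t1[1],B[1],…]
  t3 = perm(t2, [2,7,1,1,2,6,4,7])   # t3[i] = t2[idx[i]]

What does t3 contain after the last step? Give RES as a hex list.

RES = [0xdf, 0x7a, 0x23, 0x23, 0xdf, 0x81, 0x38, 0x7a]

→ t0 |38|f7|7d|99|81|80|a8|df|
→ t1 |99|df|38|81|38|a8|f7|f7|
→ t2 |99|23|df|a9|38|1e|81|7a|
→ t3 |df|7a|23|23|df|81|38|7a|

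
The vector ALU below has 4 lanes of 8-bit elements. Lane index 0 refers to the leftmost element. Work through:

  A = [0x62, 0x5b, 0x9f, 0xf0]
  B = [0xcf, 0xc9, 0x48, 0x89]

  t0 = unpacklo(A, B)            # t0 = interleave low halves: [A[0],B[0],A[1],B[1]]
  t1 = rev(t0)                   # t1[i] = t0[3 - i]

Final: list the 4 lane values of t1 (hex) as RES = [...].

RES = [0xc9, 0x5b, 0xcf, 0x62]

  t0: 62 cf 5b c9
  t1: c9 5b cf 62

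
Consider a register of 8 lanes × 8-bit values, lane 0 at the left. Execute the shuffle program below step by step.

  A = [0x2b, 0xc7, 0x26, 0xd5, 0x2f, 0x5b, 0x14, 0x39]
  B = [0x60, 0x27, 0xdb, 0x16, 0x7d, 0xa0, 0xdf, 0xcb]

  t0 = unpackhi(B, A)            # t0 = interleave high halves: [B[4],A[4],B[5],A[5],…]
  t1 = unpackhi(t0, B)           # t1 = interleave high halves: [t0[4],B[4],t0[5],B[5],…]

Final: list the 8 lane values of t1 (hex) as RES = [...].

RES = [0xdf, 0x7d, 0x14, 0xa0, 0xcb, 0xdf, 0x39, 0xcb]

  t0: 7d 2f a0 5b df 14 cb 39
  t1: df 7d 14 a0 cb df 39 cb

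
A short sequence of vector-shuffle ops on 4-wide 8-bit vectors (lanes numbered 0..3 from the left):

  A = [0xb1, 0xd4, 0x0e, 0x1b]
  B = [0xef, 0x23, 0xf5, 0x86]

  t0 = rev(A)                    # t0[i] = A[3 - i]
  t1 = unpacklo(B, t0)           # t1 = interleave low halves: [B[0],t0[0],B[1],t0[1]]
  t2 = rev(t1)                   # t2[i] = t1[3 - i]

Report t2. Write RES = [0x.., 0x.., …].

RES = [0x0e, 0x23, 0x1b, 0xef]

t0 = [0x1b, 0x0e, 0xd4, 0xb1]
t1 = [0xef, 0x1b, 0x23, 0x0e]
t2 = [0x0e, 0x23, 0x1b, 0xef]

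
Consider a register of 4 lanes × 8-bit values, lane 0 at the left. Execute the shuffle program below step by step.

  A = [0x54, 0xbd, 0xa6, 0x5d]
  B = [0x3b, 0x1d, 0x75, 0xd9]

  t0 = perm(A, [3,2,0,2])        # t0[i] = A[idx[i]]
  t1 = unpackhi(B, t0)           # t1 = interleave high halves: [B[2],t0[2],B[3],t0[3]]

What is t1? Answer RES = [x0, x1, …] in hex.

RES = [ 0x75  0x54  0xd9  0xa6 ]

→ t0 |5d|a6|54|a6|
→ t1 |75|54|d9|a6|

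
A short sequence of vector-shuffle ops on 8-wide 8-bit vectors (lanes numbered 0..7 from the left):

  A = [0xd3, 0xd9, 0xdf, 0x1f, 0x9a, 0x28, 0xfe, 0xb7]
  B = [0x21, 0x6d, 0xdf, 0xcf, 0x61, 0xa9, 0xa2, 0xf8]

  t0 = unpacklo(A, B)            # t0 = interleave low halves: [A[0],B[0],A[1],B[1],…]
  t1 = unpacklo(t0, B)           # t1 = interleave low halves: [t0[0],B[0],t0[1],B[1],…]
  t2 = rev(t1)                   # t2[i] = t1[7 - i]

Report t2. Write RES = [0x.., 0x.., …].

t0 = [0xd3, 0x21, 0xd9, 0x6d, 0xdf, 0xdf, 0x1f, 0xcf]
t1 = [0xd3, 0x21, 0x21, 0x6d, 0xd9, 0xdf, 0x6d, 0xcf]
t2 = [0xcf, 0x6d, 0xdf, 0xd9, 0x6d, 0x21, 0x21, 0xd3]

RES = [ 0xcf  0x6d  0xdf  0xd9  0x6d  0x21  0x21  0xd3 ]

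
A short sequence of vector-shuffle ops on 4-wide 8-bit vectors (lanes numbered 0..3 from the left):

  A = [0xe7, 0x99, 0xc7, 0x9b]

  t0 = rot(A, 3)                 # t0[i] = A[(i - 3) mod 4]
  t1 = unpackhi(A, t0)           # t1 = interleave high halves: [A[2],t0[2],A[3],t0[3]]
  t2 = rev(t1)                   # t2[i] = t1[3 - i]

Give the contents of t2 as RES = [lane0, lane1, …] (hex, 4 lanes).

RES = [0xe7, 0x9b, 0x9b, 0xc7]

  t0: 99 c7 9b e7
  t1: c7 9b 9b e7
  t2: e7 9b 9b c7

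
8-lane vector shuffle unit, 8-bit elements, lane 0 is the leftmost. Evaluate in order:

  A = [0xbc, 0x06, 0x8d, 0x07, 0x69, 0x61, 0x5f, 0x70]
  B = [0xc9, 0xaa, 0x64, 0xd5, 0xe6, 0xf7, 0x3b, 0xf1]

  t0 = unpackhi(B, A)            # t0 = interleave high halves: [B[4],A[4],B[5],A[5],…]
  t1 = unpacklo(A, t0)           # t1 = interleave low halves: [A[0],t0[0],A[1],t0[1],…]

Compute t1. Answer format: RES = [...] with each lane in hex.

→ t0 |e6|69|f7|61|3b|5f|f1|70|
→ t1 |bc|e6|06|69|8d|f7|07|61|

RES = [ 0xbc  0xe6  0x06  0x69  0x8d  0xf7  0x07  0x61 ]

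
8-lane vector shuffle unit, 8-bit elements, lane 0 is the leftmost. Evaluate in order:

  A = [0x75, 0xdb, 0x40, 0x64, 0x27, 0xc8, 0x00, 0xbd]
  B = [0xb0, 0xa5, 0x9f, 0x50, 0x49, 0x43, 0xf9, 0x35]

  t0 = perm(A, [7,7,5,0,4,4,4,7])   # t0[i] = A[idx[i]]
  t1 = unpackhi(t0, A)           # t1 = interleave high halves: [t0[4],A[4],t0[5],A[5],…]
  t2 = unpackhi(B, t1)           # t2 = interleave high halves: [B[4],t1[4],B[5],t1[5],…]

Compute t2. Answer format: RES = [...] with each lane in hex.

  t0: bd bd c8 75 27 27 27 bd
  t1: 27 27 27 c8 27 00 bd bd
  t2: 49 27 43 00 f9 bd 35 bd

RES = [ 0x49  0x27  0x43  0x00  0xf9  0xbd  0x35  0xbd ]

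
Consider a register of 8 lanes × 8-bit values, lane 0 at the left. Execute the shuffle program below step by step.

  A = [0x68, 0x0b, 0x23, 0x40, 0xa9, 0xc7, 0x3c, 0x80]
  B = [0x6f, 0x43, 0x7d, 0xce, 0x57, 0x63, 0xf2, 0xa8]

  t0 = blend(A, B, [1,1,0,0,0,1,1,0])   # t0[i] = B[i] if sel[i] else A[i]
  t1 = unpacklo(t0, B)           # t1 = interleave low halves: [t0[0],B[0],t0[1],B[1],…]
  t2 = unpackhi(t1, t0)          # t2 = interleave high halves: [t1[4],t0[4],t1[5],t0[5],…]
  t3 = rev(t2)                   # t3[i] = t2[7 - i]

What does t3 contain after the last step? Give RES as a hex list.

t0 = [0x6f, 0x43, 0x23, 0x40, 0xa9, 0x63, 0xf2, 0x80]
t1 = [0x6f, 0x6f, 0x43, 0x43, 0x23, 0x7d, 0x40, 0xce]
t2 = [0x23, 0xa9, 0x7d, 0x63, 0x40, 0xf2, 0xce, 0x80]
t3 = [0x80, 0xce, 0xf2, 0x40, 0x63, 0x7d, 0xa9, 0x23]

RES = [0x80, 0xce, 0xf2, 0x40, 0x63, 0x7d, 0xa9, 0x23]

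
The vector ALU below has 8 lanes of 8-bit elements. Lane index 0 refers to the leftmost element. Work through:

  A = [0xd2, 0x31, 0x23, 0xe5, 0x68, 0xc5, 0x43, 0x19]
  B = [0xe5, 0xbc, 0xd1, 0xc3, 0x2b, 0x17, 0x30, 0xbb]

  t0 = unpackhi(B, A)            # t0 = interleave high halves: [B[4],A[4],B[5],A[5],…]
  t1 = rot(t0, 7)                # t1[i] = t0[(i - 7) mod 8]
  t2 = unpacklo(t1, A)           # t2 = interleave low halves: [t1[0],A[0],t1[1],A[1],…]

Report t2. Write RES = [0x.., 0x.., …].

t0 = [0x2b, 0x68, 0x17, 0xc5, 0x30, 0x43, 0xbb, 0x19]
t1 = [0x68, 0x17, 0xc5, 0x30, 0x43, 0xbb, 0x19, 0x2b]
t2 = [0x68, 0xd2, 0x17, 0x31, 0xc5, 0x23, 0x30, 0xe5]

RES = [0x68, 0xd2, 0x17, 0x31, 0xc5, 0x23, 0x30, 0xe5]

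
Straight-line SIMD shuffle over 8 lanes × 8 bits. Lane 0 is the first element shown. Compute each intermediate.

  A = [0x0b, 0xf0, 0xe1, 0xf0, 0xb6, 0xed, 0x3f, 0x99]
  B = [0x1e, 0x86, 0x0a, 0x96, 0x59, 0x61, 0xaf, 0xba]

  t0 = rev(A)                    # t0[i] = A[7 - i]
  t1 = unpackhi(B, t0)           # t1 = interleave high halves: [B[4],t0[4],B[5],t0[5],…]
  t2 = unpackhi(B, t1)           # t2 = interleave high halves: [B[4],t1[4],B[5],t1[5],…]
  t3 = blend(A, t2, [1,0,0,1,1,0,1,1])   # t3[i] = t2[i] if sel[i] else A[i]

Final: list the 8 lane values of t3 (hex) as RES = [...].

t0 = [0x99, 0x3f, 0xed, 0xb6, 0xf0, 0xe1, 0xf0, 0x0b]
t1 = [0x59, 0xf0, 0x61, 0xe1, 0xaf, 0xf0, 0xba, 0x0b]
t2 = [0x59, 0xaf, 0x61, 0xf0, 0xaf, 0xba, 0xba, 0x0b]
t3 = [0x59, 0xf0, 0xe1, 0xf0, 0xaf, 0xed, 0xba, 0x0b]

RES = [ 0x59  0xf0  0xe1  0xf0  0xaf  0xed  0xba  0x0b ]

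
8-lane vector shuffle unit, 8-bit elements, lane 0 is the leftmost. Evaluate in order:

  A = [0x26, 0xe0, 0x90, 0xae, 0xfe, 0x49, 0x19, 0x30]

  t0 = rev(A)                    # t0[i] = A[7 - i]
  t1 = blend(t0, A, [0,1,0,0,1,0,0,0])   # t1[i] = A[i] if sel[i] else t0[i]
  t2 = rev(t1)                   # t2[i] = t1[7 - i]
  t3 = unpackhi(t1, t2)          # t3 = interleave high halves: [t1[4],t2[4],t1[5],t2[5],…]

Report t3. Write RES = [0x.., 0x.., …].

RES = [0xfe, 0xfe, 0x90, 0x49, 0xe0, 0xe0, 0x26, 0x30]

  t0: 30 19 49 fe ae 90 e0 26
  t1: 30 e0 49 fe fe 90 e0 26
  t2: 26 e0 90 fe fe 49 e0 30
  t3: fe fe 90 49 e0 e0 26 30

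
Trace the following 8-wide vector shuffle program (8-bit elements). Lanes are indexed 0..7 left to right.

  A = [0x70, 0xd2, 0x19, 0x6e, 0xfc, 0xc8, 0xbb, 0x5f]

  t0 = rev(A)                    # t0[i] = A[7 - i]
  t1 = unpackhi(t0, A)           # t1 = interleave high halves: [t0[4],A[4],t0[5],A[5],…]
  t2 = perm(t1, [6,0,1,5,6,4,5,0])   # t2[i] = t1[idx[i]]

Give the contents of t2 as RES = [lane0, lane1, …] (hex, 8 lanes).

  t0: 5f bb c8 fc 6e 19 d2 70
  t1: 6e fc 19 c8 d2 bb 70 5f
  t2: 70 6e fc bb 70 d2 bb 6e

RES = [ 0x70  0x6e  0xfc  0xbb  0x70  0xd2  0xbb  0x6e ]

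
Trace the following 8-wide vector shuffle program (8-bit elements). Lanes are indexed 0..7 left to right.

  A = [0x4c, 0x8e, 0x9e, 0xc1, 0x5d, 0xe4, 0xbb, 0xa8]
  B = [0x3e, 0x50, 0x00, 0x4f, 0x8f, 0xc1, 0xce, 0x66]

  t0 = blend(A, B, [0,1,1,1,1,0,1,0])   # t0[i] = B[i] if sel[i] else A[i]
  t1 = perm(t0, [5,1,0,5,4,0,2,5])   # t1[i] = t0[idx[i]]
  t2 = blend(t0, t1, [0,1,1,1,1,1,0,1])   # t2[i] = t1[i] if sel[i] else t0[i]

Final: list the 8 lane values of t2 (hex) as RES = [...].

t0 = [0x4c, 0x50, 0x00, 0x4f, 0x8f, 0xe4, 0xce, 0xa8]
t1 = [0xe4, 0x50, 0x4c, 0xe4, 0x8f, 0x4c, 0x00, 0xe4]
t2 = [0x4c, 0x50, 0x4c, 0xe4, 0x8f, 0x4c, 0xce, 0xe4]

RES = [0x4c, 0x50, 0x4c, 0xe4, 0x8f, 0x4c, 0xce, 0xe4]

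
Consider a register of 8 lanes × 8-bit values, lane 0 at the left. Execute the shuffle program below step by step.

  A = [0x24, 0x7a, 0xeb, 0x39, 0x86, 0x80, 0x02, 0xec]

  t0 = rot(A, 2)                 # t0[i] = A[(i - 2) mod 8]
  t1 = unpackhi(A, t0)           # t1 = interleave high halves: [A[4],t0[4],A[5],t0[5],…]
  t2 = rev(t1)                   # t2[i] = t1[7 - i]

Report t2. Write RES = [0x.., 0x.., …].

RES = [ 0x80  0xec  0x86  0x02  0x39  0x80  0xeb  0x86 ]

→ t0 |02|ec|24|7a|eb|39|86|80|
→ t1 |86|eb|80|39|02|86|ec|80|
→ t2 |80|ec|86|02|39|80|eb|86|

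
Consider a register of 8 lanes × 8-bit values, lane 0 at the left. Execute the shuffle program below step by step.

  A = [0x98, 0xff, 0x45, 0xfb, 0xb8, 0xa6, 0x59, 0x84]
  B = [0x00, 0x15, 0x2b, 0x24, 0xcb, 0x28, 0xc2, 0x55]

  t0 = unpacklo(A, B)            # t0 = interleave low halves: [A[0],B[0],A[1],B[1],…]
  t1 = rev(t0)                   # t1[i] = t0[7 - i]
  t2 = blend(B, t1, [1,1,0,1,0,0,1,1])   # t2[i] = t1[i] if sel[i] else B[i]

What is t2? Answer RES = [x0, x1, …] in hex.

RES = [0x24, 0xfb, 0x2b, 0x45, 0xcb, 0x28, 0x00, 0x98]

  t0: 98 00 ff 15 45 2b fb 24
  t1: 24 fb 2b 45 15 ff 00 98
  t2: 24 fb 2b 45 cb 28 00 98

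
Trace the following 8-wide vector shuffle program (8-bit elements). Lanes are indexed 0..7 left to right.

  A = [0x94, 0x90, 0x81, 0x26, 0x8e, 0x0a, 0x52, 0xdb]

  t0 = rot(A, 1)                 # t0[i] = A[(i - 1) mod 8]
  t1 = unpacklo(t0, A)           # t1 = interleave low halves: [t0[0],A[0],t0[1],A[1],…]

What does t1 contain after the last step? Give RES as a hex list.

RES = [ 0xdb  0x94  0x94  0x90  0x90  0x81  0x81  0x26 ]

→ t0 |db|94|90|81|26|8e|0a|52|
→ t1 |db|94|94|90|90|81|81|26|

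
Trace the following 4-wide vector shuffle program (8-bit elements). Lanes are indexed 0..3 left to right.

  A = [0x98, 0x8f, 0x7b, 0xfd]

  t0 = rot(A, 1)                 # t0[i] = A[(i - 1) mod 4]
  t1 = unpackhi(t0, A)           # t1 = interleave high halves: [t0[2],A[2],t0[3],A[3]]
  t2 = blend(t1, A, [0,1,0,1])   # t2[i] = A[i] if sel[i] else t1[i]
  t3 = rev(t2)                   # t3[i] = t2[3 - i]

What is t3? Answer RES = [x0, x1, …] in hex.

RES = [ 0xfd  0x7b  0x8f  0x8f ]

t0 = [0xfd, 0x98, 0x8f, 0x7b]
t1 = [0x8f, 0x7b, 0x7b, 0xfd]
t2 = [0x8f, 0x8f, 0x7b, 0xfd]
t3 = [0xfd, 0x7b, 0x8f, 0x8f]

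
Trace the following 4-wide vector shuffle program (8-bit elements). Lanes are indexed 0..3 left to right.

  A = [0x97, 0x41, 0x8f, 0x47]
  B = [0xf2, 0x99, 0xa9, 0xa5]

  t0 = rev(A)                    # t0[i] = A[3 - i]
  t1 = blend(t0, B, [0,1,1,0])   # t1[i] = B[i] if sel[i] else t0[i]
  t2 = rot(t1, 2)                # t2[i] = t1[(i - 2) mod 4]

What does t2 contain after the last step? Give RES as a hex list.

RES = [ 0xa9  0x97  0x47  0x99 ]

  t0: 47 8f 41 97
  t1: 47 99 a9 97
  t2: a9 97 47 99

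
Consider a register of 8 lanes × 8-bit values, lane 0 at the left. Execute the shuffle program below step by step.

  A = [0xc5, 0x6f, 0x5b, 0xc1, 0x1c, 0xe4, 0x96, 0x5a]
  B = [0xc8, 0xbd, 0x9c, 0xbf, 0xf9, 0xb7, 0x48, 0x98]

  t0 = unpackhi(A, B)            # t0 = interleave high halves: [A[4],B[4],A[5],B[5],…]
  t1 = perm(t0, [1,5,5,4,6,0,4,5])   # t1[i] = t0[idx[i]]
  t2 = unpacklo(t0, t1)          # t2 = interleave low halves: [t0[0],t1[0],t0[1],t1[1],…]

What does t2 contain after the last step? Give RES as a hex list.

→ t0 |1c|f9|e4|b7|96|48|5a|98|
→ t1 |f9|48|48|96|5a|1c|96|48|
→ t2 |1c|f9|f9|48|e4|48|b7|96|

RES = [0x1c, 0xf9, 0xf9, 0x48, 0xe4, 0x48, 0xb7, 0x96]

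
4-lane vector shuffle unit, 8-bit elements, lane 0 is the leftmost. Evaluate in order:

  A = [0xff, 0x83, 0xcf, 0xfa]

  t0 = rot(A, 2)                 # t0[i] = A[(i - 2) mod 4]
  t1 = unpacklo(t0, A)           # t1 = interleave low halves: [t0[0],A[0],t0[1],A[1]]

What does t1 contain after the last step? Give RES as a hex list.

RES = [0xcf, 0xff, 0xfa, 0x83]

t0 = [0xcf, 0xfa, 0xff, 0x83]
t1 = [0xcf, 0xff, 0xfa, 0x83]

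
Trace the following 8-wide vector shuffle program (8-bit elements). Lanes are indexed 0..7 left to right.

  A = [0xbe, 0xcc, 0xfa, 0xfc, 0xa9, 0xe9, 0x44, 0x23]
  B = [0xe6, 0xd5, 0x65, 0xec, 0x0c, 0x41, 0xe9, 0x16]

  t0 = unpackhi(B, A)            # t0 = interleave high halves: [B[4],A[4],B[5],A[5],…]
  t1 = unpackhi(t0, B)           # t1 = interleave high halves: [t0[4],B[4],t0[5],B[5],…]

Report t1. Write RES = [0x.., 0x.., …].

RES = [ 0xe9  0x0c  0x44  0x41  0x16  0xe9  0x23  0x16 ]

→ t0 |0c|a9|41|e9|e9|44|16|23|
→ t1 |e9|0c|44|41|16|e9|23|16|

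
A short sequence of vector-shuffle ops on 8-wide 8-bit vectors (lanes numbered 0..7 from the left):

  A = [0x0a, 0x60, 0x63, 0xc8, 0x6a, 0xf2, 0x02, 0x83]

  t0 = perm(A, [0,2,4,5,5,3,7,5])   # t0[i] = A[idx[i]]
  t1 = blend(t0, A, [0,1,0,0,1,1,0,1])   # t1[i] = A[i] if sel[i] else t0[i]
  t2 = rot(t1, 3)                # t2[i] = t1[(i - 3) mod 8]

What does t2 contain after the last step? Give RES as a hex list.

t0 = [0x0a, 0x63, 0x6a, 0xf2, 0xf2, 0xc8, 0x83, 0xf2]
t1 = [0x0a, 0x60, 0x6a, 0xf2, 0x6a, 0xf2, 0x83, 0x83]
t2 = [0xf2, 0x83, 0x83, 0x0a, 0x60, 0x6a, 0xf2, 0x6a]

RES = [ 0xf2  0x83  0x83  0x0a  0x60  0x6a  0xf2  0x6a ]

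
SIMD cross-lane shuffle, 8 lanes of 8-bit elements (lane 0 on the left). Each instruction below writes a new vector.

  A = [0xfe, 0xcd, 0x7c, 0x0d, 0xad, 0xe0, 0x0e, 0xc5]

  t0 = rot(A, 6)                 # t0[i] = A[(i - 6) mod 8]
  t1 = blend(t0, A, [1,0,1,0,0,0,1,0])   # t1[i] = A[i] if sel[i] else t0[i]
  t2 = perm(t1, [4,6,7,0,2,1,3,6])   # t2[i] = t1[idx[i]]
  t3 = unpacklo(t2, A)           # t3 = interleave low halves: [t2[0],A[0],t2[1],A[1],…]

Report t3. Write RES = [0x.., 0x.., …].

t0 = [0x7c, 0x0d, 0xad, 0xe0, 0x0e, 0xc5, 0xfe, 0xcd]
t1 = [0xfe, 0x0d, 0x7c, 0xe0, 0x0e, 0xc5, 0x0e, 0xcd]
t2 = [0x0e, 0x0e, 0xcd, 0xfe, 0x7c, 0x0d, 0xe0, 0x0e]
t3 = [0x0e, 0xfe, 0x0e, 0xcd, 0xcd, 0x7c, 0xfe, 0x0d]

RES = [ 0x0e  0xfe  0x0e  0xcd  0xcd  0x7c  0xfe  0x0d ]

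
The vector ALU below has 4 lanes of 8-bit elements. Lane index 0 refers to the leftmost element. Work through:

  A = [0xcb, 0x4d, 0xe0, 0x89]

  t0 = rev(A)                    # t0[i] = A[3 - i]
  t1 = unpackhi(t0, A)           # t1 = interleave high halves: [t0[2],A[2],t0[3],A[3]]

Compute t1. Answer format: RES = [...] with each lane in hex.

  t0: 89 e0 4d cb
  t1: 4d e0 cb 89

RES = [0x4d, 0xe0, 0xcb, 0x89]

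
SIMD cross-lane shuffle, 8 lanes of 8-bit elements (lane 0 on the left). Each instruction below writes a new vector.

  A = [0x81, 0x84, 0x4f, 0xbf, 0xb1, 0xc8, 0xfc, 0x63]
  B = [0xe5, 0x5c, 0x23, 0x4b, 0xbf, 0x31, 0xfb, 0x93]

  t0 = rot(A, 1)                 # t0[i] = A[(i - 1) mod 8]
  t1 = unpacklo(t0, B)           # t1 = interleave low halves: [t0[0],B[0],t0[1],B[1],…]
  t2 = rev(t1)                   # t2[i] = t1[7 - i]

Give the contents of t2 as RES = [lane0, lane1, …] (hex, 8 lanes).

→ t0 |63|81|84|4f|bf|b1|c8|fc|
→ t1 |63|e5|81|5c|84|23|4f|4b|
→ t2 |4b|4f|23|84|5c|81|e5|63|

RES = [0x4b, 0x4f, 0x23, 0x84, 0x5c, 0x81, 0xe5, 0x63]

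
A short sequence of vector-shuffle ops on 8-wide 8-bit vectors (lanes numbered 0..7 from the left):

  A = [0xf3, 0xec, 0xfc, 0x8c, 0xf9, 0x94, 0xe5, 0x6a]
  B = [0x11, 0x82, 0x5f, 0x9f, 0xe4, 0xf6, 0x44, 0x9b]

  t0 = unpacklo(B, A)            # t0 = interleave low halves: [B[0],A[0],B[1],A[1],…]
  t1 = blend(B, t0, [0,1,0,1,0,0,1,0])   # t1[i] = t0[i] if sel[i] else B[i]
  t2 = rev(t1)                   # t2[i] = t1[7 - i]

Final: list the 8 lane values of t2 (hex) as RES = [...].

→ t0 |11|f3|82|ec|5f|fc|9f|8c|
→ t1 |11|f3|5f|ec|e4|f6|9f|9b|
→ t2 |9b|9f|f6|e4|ec|5f|f3|11|

RES = [0x9b, 0x9f, 0xf6, 0xe4, 0xec, 0x5f, 0xf3, 0x11]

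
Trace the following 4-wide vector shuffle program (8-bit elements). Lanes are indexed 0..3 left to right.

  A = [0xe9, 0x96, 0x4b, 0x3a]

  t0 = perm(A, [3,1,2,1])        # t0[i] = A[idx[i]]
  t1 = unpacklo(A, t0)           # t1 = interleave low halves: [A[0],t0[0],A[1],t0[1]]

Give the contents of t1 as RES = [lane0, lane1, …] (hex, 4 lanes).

RES = [0xe9, 0x3a, 0x96, 0x96]

t0 = [0x3a, 0x96, 0x4b, 0x96]
t1 = [0xe9, 0x3a, 0x96, 0x96]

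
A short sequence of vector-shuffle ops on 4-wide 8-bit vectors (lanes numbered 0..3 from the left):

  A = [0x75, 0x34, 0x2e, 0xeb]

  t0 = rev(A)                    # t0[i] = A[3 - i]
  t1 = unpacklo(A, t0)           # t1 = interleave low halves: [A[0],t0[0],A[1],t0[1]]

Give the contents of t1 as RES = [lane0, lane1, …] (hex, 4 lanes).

  t0: eb 2e 34 75
  t1: 75 eb 34 2e

RES = [ 0x75  0xeb  0x34  0x2e ]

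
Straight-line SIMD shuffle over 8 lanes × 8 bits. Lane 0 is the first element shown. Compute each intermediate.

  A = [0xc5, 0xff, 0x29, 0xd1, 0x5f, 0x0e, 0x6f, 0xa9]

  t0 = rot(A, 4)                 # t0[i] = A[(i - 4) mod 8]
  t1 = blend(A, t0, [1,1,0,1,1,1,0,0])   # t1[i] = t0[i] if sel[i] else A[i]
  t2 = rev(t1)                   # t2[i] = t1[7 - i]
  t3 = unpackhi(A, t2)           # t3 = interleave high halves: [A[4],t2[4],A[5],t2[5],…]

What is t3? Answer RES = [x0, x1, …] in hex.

  t0: 5f 0e 6f a9 c5 ff 29 d1
  t1: 5f 0e 29 a9 c5 ff 6f a9
  t2: a9 6f ff c5 a9 29 0e 5f
  t3: 5f a9 0e 29 6f 0e a9 5f

RES = [ 0x5f  0xa9  0x0e  0x29  0x6f  0x0e  0xa9  0x5f ]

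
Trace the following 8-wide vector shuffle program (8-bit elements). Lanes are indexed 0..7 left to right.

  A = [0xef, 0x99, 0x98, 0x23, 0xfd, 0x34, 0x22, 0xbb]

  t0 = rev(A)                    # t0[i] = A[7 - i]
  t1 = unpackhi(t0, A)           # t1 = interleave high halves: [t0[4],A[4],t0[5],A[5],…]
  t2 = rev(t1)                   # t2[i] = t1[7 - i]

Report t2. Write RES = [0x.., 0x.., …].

RES = [0xbb, 0xef, 0x22, 0x99, 0x34, 0x98, 0xfd, 0x23]

→ t0 |bb|22|34|fd|23|98|99|ef|
→ t1 |23|fd|98|34|99|22|ef|bb|
→ t2 |bb|ef|22|99|34|98|fd|23|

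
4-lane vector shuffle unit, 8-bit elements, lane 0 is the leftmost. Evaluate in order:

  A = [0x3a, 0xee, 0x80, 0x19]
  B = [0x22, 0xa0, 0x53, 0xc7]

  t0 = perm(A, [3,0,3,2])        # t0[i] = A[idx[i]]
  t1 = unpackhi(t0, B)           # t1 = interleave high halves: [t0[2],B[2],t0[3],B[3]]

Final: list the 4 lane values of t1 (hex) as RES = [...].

t0 = [0x19, 0x3a, 0x19, 0x80]
t1 = [0x19, 0x53, 0x80, 0xc7]

RES = [0x19, 0x53, 0x80, 0xc7]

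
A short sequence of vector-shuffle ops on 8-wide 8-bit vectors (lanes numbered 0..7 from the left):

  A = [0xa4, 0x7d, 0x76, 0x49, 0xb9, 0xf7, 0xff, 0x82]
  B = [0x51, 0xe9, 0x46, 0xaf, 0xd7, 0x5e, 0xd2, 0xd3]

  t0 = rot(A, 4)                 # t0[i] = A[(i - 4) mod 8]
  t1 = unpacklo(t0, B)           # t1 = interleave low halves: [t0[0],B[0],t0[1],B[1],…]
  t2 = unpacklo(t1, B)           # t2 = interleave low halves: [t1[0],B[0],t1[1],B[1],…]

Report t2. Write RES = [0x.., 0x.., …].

  t0: b9 f7 ff 82 a4 7d 76 49
  t1: b9 51 f7 e9 ff 46 82 af
  t2: b9 51 51 e9 f7 46 e9 af

RES = [0xb9, 0x51, 0x51, 0xe9, 0xf7, 0x46, 0xe9, 0xaf]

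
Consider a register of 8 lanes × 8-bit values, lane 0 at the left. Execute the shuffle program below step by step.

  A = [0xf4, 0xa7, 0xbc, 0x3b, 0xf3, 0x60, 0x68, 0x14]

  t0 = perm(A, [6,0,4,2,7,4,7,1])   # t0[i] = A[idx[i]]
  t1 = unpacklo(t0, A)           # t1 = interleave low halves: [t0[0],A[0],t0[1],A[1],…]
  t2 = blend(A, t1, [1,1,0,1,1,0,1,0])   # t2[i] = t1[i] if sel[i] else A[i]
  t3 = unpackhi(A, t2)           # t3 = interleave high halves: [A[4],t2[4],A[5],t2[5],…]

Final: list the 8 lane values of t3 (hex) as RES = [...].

  t0: 68 f4 f3 bc 14 f3 14 a7
  t1: 68 f4 f4 a7 f3 bc bc 3b
  t2: 68 f4 bc a7 f3 60 bc 14
  t3: f3 f3 60 60 68 bc 14 14

RES = [0xf3, 0xf3, 0x60, 0x60, 0x68, 0xbc, 0x14, 0x14]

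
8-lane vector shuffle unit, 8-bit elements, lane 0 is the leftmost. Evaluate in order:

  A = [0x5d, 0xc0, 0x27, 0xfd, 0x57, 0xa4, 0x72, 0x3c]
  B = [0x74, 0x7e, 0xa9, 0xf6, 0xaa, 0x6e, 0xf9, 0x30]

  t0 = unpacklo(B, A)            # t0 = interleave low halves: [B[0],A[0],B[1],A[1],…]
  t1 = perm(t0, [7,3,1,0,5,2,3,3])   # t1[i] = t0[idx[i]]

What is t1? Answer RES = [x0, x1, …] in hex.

RES = [0xfd, 0xc0, 0x5d, 0x74, 0x27, 0x7e, 0xc0, 0xc0]

→ t0 |74|5d|7e|c0|a9|27|f6|fd|
→ t1 |fd|c0|5d|74|27|7e|c0|c0|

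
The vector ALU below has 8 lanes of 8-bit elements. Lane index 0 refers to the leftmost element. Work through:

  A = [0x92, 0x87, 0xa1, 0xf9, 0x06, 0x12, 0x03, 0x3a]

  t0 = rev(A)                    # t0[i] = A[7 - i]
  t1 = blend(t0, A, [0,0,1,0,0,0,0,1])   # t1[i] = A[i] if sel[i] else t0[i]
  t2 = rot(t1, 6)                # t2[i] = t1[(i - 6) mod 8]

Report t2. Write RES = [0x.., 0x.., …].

t0 = [0x3a, 0x03, 0x12, 0x06, 0xf9, 0xa1, 0x87, 0x92]
t1 = [0x3a, 0x03, 0xa1, 0x06, 0xf9, 0xa1, 0x87, 0x3a]
t2 = [0xa1, 0x06, 0xf9, 0xa1, 0x87, 0x3a, 0x3a, 0x03]

RES = [ 0xa1  0x06  0xf9  0xa1  0x87  0x3a  0x3a  0x03 ]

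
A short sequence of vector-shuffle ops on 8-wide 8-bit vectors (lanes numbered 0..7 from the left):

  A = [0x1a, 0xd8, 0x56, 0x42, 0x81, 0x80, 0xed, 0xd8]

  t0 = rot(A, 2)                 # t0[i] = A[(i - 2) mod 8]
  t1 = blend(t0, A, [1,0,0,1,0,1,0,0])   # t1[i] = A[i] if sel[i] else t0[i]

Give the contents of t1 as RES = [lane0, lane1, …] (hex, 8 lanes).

  t0: ed d8 1a d8 56 42 81 80
  t1: 1a d8 1a 42 56 80 81 80

RES = [ 0x1a  0xd8  0x1a  0x42  0x56  0x80  0x81  0x80 ]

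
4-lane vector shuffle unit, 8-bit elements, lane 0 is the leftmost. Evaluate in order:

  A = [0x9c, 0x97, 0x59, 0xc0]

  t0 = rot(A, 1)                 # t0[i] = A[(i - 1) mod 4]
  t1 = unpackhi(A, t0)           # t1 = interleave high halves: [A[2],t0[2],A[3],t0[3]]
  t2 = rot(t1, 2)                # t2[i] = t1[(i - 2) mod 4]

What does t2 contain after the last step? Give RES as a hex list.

RES = [ 0xc0  0x59  0x59  0x97 ]

→ t0 |c0|9c|97|59|
→ t1 |59|97|c0|59|
→ t2 |c0|59|59|97|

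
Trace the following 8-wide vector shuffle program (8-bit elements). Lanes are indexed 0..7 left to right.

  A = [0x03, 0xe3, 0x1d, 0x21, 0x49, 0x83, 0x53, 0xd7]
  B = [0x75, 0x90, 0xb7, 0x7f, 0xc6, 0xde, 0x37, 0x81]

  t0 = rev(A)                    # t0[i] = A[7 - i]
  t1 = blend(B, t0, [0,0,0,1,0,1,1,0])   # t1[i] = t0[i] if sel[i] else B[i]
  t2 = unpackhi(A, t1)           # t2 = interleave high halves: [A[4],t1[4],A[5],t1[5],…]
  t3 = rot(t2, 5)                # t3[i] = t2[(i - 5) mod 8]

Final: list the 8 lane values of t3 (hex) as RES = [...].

→ t0 |d7|53|83|49|21|1d|e3|03|
→ t1 |75|90|b7|49|c6|1d|e3|81|
→ t2 |49|c6|83|1d|53|e3|d7|81|
→ t3 |1d|53|e3|d7|81|49|c6|83|

RES = [ 0x1d  0x53  0xe3  0xd7  0x81  0x49  0xc6  0x83 ]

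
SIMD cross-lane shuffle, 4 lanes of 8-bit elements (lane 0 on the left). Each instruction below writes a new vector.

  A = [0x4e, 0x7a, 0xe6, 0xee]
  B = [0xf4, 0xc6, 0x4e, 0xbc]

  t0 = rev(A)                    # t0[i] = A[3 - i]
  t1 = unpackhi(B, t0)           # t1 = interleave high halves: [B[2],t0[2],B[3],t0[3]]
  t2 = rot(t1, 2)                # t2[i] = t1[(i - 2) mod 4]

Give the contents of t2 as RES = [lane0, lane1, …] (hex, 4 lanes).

→ t0 |ee|e6|7a|4e|
→ t1 |4e|7a|bc|4e|
→ t2 |bc|4e|4e|7a|

RES = [0xbc, 0x4e, 0x4e, 0x7a]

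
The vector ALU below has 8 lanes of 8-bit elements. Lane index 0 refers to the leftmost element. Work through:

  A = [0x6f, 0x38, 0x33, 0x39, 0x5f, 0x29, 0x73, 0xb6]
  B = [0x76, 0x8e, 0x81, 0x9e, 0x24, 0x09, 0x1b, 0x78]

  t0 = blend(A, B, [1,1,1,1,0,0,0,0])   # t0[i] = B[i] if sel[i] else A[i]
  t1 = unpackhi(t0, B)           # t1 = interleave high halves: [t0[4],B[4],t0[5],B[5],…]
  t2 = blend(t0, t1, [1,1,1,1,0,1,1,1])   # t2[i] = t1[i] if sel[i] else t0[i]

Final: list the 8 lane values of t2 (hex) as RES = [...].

RES = [ 0x5f  0x24  0x29  0x09  0x5f  0x1b  0xb6  0x78 ]

t0 = [0x76, 0x8e, 0x81, 0x9e, 0x5f, 0x29, 0x73, 0xb6]
t1 = [0x5f, 0x24, 0x29, 0x09, 0x73, 0x1b, 0xb6, 0x78]
t2 = [0x5f, 0x24, 0x29, 0x09, 0x5f, 0x1b, 0xb6, 0x78]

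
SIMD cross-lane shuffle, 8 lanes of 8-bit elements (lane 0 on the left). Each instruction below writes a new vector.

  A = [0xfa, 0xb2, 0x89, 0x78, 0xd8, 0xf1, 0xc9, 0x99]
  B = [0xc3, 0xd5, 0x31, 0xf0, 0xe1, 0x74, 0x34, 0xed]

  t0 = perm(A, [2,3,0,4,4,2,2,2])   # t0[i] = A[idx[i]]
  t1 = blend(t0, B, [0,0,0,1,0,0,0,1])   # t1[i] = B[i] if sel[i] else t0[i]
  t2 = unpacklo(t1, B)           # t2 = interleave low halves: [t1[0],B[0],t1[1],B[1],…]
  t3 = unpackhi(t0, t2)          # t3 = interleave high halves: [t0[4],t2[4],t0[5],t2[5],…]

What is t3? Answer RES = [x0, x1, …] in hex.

→ t0 |89|78|fa|d8|d8|89|89|89|
→ t1 |89|78|fa|f0|d8|89|89|ed|
→ t2 |89|c3|78|d5|fa|31|f0|f0|
→ t3 |d8|fa|89|31|89|f0|89|f0|

RES = [0xd8, 0xfa, 0x89, 0x31, 0x89, 0xf0, 0x89, 0xf0]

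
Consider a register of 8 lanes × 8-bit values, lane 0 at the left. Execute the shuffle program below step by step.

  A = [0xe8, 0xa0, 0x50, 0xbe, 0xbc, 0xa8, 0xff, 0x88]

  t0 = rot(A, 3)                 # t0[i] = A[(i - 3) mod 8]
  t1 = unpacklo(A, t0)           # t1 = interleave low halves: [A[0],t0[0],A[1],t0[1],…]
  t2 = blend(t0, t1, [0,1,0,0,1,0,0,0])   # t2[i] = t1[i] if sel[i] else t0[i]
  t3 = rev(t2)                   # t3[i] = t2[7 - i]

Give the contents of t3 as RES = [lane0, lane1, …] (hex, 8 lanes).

RES = [ 0xbc  0xbe  0x50  0x50  0xe8  0x88  0xa8  0xa8 ]

→ t0 |a8|ff|88|e8|a0|50|be|bc|
→ t1 |e8|a8|a0|ff|50|88|be|e8|
→ t2 |a8|a8|88|e8|50|50|be|bc|
→ t3 |bc|be|50|50|e8|88|a8|a8|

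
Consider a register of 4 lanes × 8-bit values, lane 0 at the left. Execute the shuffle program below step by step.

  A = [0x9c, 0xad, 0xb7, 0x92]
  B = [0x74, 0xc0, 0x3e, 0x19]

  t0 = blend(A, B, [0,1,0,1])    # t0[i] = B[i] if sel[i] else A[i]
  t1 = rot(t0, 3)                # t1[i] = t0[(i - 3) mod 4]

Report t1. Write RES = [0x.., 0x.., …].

RES = [0xc0, 0xb7, 0x19, 0x9c]

t0 = [0x9c, 0xc0, 0xb7, 0x19]
t1 = [0xc0, 0xb7, 0x19, 0x9c]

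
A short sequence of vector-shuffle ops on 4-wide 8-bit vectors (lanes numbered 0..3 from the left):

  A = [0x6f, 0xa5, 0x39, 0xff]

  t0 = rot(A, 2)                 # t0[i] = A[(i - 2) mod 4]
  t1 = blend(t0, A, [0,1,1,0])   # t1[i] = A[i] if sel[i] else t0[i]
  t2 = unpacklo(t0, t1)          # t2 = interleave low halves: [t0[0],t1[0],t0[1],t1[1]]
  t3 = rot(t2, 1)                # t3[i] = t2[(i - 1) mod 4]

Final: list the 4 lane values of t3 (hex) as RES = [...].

RES = [0xa5, 0x39, 0x39, 0xff]

t0 = [0x39, 0xff, 0x6f, 0xa5]
t1 = [0x39, 0xa5, 0x39, 0xa5]
t2 = [0x39, 0x39, 0xff, 0xa5]
t3 = [0xa5, 0x39, 0x39, 0xff]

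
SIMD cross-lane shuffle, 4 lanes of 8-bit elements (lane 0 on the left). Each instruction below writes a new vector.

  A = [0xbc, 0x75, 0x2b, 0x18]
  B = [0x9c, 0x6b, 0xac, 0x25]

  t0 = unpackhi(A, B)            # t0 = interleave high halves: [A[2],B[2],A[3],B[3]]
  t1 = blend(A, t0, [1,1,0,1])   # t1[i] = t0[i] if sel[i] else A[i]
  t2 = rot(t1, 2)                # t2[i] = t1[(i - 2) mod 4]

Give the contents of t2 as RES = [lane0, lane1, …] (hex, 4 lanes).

RES = [0x2b, 0x25, 0x2b, 0xac]

→ t0 |2b|ac|18|25|
→ t1 |2b|ac|2b|25|
→ t2 |2b|25|2b|ac|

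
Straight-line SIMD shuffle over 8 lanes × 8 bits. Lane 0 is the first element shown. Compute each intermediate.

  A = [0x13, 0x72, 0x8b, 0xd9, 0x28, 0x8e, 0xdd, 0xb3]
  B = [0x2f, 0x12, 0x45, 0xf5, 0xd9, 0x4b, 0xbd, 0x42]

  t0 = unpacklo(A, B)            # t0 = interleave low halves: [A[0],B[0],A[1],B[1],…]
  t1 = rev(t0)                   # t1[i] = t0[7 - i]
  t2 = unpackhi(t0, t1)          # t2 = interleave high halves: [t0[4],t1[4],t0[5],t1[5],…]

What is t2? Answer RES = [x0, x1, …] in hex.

RES = [0x8b, 0x12, 0x45, 0x72, 0xd9, 0x2f, 0xf5, 0x13]

  t0: 13 2f 72 12 8b 45 d9 f5
  t1: f5 d9 45 8b 12 72 2f 13
  t2: 8b 12 45 72 d9 2f f5 13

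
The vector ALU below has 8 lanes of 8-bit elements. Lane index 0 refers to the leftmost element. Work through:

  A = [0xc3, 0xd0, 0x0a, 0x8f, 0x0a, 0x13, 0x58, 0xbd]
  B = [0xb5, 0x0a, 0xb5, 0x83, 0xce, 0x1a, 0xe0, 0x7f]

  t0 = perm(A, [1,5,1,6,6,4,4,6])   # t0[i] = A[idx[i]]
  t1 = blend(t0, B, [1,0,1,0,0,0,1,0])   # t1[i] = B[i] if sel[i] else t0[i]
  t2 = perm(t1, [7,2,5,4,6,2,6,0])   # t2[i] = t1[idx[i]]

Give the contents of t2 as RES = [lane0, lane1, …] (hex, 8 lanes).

RES = [0x58, 0xb5, 0x0a, 0x58, 0xe0, 0xb5, 0xe0, 0xb5]

t0 = [0xd0, 0x13, 0xd0, 0x58, 0x58, 0x0a, 0x0a, 0x58]
t1 = [0xb5, 0x13, 0xb5, 0x58, 0x58, 0x0a, 0xe0, 0x58]
t2 = [0x58, 0xb5, 0x0a, 0x58, 0xe0, 0xb5, 0xe0, 0xb5]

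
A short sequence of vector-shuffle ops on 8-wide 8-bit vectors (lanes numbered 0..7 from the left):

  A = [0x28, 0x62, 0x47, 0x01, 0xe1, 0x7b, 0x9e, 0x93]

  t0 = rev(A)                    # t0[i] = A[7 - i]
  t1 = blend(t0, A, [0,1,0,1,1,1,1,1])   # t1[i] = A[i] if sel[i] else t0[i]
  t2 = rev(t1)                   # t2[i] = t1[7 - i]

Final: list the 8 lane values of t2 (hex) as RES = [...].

RES = [0x93, 0x9e, 0x7b, 0xe1, 0x01, 0x7b, 0x62, 0x93]

t0 = [0x93, 0x9e, 0x7b, 0xe1, 0x01, 0x47, 0x62, 0x28]
t1 = [0x93, 0x62, 0x7b, 0x01, 0xe1, 0x7b, 0x9e, 0x93]
t2 = [0x93, 0x9e, 0x7b, 0xe1, 0x01, 0x7b, 0x62, 0x93]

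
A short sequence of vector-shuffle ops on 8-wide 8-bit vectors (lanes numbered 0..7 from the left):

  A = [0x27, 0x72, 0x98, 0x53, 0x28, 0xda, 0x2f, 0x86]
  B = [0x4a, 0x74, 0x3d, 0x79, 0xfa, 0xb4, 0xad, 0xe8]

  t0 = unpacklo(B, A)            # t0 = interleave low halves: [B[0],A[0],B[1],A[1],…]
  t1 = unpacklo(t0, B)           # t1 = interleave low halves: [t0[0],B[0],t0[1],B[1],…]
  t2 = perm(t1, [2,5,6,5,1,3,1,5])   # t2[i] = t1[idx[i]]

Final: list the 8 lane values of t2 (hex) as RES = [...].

RES = [0x27, 0x3d, 0x72, 0x3d, 0x4a, 0x74, 0x4a, 0x3d]

  t0: 4a 27 74 72 3d 98 79 53
  t1: 4a 4a 27 74 74 3d 72 79
  t2: 27 3d 72 3d 4a 74 4a 3d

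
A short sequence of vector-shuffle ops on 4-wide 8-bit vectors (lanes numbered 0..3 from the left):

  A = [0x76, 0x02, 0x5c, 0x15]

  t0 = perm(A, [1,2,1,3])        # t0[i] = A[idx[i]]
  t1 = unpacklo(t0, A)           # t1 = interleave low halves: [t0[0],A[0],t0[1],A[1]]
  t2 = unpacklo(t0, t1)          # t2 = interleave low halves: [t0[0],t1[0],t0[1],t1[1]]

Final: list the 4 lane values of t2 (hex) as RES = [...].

→ t0 |02|5c|02|15|
→ t1 |02|76|5c|02|
→ t2 |02|02|5c|76|

RES = [ 0x02  0x02  0x5c  0x76 ]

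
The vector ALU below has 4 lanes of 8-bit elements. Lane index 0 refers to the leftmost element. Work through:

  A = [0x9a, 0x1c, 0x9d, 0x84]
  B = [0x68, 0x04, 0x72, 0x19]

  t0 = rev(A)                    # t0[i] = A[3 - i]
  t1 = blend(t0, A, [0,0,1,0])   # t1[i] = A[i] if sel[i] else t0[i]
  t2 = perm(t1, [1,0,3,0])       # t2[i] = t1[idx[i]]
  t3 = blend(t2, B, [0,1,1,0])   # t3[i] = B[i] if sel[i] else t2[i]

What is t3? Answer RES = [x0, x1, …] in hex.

→ t0 |84|9d|1c|9a|
→ t1 |84|9d|9d|9a|
→ t2 |9d|84|9a|84|
→ t3 |9d|04|72|84|

RES = [0x9d, 0x04, 0x72, 0x84]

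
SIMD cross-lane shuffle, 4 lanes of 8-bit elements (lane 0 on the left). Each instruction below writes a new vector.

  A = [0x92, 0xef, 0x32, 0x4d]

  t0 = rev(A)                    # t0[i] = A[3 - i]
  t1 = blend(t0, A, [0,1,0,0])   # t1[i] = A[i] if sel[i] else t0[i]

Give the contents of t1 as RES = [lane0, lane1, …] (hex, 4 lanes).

→ t0 |4d|32|ef|92|
→ t1 |4d|ef|ef|92|

RES = [0x4d, 0xef, 0xef, 0x92]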